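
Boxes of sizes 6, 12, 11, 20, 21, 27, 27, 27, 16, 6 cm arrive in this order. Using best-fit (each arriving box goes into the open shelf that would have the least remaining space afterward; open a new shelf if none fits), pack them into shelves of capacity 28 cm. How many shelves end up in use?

7

  6 → shelf 1 (new)  [load 6/28]
  12 → shelf 1  [load 18/28]
  11 → shelf 2 (new)  [load 11/28]
  20 → shelf 3 (new)  [load 20/28]
  21 → shelf 4 (new)  [load 21/28]
  27 → shelf 5 (new)  [load 27/28]
  27 → shelf 6 (new)  [load 27/28]
  27 → shelf 7 (new)  [load 27/28]
  16 → shelf 2  [load 27/28]
  6 → shelf 4  [load 27/28]
7 shelves opened.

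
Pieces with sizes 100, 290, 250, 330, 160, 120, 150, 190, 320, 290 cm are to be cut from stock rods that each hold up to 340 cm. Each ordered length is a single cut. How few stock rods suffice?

8

Total = 330 + 320 + 290 + 290 + 250 + 190 + 160 + 150 + 120 + 100 = 2200 cm.
Lower bound: ⌈2200/340⌉ = 7 stock rods.
A packing using 8 stock rods:
  stock rod 1: 330 = 330
  stock rod 2: 320 = 320
  stock rod 3: 290 = 290
  stock rod 4: 290 = 290
  stock rod 5: 250 = 250
  stock rod 6: 190 + 150 = 340
  stock rod 7: 160 + 120 = 280
  stock rod 8: 100 = 100
No arrangement into 7 stock rods stays within capacity, so 8 is optimal.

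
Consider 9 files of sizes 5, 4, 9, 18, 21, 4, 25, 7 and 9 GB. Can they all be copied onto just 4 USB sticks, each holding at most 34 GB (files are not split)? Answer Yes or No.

Yes

A valid assignment using 3 USB sticks:
  USB stick 1: 25 + 9 = 34
  USB stick 2: 21 + 9 + 4 = 34
  USB stick 3: 18 + 7 + 5 + 4 = 34
That uses only 3 ≤ 4, so 4 USB sticks are enough.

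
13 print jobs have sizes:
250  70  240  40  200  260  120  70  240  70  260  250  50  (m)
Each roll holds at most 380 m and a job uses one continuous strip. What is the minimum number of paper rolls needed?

Total = 260 + 260 + 250 + 250 + 240 + 240 + 200 + 120 + 70 + 70 + 70 + 50 + 40 = 2120 m.
Lower bound: ⌈2120/380⌉ = 6 paper rolls.
Also, 7 print jobs each exceed 190 m, and no two of those can share a roll, so at least 7 paper rolls are needed.
A packing using 7 paper rolls:
  roll 1: 260 + 120 = 380
  roll 2: 260 + 70 + 50 = 380
  roll 3: 250 + 70 + 40 = 360
  roll 4: 250 + 70 = 320
  roll 5: 240 = 240
  roll 6: 240 = 240
  roll 7: 200 = 200
This matches the lower bound, so 7 is optimal.

7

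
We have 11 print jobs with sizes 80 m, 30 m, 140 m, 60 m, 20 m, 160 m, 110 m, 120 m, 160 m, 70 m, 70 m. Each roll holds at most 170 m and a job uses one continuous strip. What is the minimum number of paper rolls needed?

Total = 160 + 160 + 140 + 120 + 110 + 80 + 70 + 70 + 60 + 30 + 20 = 1020 m.
Lower bound: ⌈1020/170⌉ = 6 paper rolls.
A packing using 7 paper rolls:
  roll 1: 160 = 160
  roll 2: 160 = 160
  roll 3: 140 + 30 = 170
  roll 4: 120 + 20 = 140
  roll 5: 110 + 60 = 170
  roll 6: 80 + 70 = 150
  roll 7: 70 = 70
No arrangement into 6 paper rolls stays within capacity, so 7 is optimal.

7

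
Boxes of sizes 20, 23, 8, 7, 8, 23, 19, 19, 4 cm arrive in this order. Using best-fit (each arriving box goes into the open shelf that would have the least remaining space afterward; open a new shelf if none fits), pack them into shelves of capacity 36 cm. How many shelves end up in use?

  20 → shelf 1 (new)  [load 20/36]
  23 → shelf 2 (new)  [load 23/36]
  8 → shelf 2  [load 31/36]
  7 → shelf 1  [load 27/36]
  8 → shelf 1  [load 35/36]
  23 → shelf 3 (new)  [load 23/36]
  19 → shelf 4 (new)  [load 19/36]
  19 → shelf 5 (new)  [load 19/36]
  4 → shelf 2  [load 35/36]
5 shelves opened.

5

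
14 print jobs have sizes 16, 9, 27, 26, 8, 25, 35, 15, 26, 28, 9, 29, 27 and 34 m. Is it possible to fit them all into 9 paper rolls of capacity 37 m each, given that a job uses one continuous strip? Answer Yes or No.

Total = 314 m; ⌈314/37⌉ = 9.
The bound of 9 does not rule out 9, but exhaustive search shows no assignment into 9 paper rolls of capacity 37 m exists — the minimum is 10.

No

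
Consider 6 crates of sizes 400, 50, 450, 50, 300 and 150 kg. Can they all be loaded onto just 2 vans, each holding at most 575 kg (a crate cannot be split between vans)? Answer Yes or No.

No

Total = 1400 kg; ⌈1400/575⌉ = 3.
At least 3 vans are required, but only 2 are allowed.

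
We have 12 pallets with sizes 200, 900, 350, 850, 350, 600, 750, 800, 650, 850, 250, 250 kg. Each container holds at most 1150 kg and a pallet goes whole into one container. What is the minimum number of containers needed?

7

Total = 900 + 850 + 850 + 800 + 750 + 650 + 600 + 350 + 350 + 250 + 250 + 200 = 6800 kg.
Lower bound: ⌈6800/1150⌉ = 6 containers.
Also, 7 pallets each exceed 575 kg, and no two of those can share a container, so at least 7 containers are needed.
A packing using 7 containers:
  container 1: 900 + 250 = 1150
  container 2: 850 + 250 = 1100
  container 3: 850 + 200 = 1050
  container 4: 800 + 350 = 1150
  container 5: 750 + 350 = 1100
  container 6: 650 = 650
  container 7: 600 = 600
This matches the lower bound, so 7 is optimal.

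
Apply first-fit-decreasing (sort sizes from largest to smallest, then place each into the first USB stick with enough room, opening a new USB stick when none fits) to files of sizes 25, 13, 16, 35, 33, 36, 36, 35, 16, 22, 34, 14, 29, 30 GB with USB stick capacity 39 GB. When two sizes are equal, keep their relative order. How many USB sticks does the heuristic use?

11

Sorted descending: 36, 36, 35, 35, 34, 33, 30, 29, 25, 22, 16, 16, 14, 13.
  36 → USB stick 1 (new)  [load 36/39]
  36 → USB stick 2 (new)  [load 36/39]
  35 → USB stick 3 (new)  [load 35/39]
  35 → USB stick 4 (new)  [load 35/39]
  34 → USB stick 5 (new)  [load 34/39]
  33 → USB stick 6 (new)  [load 33/39]
  30 → USB stick 7 (new)  [load 30/39]
  29 → USB stick 8 (new)  [load 29/39]
  25 → USB stick 9 (new)  [load 25/39]
  22 → USB stick 10 (new)  [load 22/39]
  16 → USB stick 10  [load 38/39]
  16 → USB stick 11 (new)  [load 16/39]
  14 → USB stick 9  [load 39/39]
  13 → USB stick 11  [load 29/39]
11 USB sticks opened.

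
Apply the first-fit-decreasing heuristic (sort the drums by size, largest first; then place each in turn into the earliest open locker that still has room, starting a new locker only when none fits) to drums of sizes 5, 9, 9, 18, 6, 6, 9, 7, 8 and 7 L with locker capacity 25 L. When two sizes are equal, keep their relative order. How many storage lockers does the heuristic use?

4

Sorted descending: 18, 9, 9, 9, 8, 7, 7, 6, 6, 5.
  18 → locker 1 (new)  [load 18/25]
  9 → locker 2 (new)  [load 9/25]
  9 → locker 2  [load 18/25]
  9 → locker 3 (new)  [load 9/25]
  8 → locker 3  [load 17/25]
  7 → locker 1  [load 25/25]
  7 → locker 2  [load 25/25]
  6 → locker 3  [load 23/25]
  6 → locker 4 (new)  [load 6/25]
  5 → locker 4  [load 11/25]
4 storage lockers opened.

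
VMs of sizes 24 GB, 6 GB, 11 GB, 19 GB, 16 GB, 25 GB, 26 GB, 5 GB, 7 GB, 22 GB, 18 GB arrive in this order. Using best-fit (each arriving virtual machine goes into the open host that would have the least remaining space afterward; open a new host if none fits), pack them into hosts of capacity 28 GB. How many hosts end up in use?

  24 → host 1 (new)  [load 24/28]
  6 → host 2 (new)  [load 6/28]
  11 → host 2  [load 17/28]
  19 → host 3 (new)  [load 19/28]
  16 → host 4 (new)  [load 16/28]
  25 → host 5 (new)  [load 25/28]
  26 → host 6 (new)  [load 26/28]
  5 → host 3  [load 24/28]
  7 → host 2  [load 24/28]
  22 → host 7 (new)  [load 22/28]
  18 → host 8 (new)  [load 18/28]
8 hosts opened.

8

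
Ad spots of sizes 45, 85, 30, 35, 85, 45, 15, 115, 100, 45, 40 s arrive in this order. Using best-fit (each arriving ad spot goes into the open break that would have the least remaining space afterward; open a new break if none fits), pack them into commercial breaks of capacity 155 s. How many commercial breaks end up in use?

5

  45 → break 1 (new)  [load 45/155]
  85 → break 1  [load 130/155]
  30 → break 2 (new)  [load 30/155]
  35 → break 2  [load 65/155]
  85 → break 2  [load 150/155]
  45 → break 3 (new)  [load 45/155]
  15 → break 1  [load 145/155]
  115 → break 4 (new)  [load 115/155]
  100 → break 3  [load 145/155]
  45 → break 5 (new)  [load 45/155]
  40 → break 4  [load 155/155]
5 commercial breaks opened.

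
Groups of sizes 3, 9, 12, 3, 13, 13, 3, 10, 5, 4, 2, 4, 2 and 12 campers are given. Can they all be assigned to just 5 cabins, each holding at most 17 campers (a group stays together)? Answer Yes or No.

Total = 95 campers; ⌈95/17⌉ = 6.
At least 6 cabins are required, but only 5 are allowed.

No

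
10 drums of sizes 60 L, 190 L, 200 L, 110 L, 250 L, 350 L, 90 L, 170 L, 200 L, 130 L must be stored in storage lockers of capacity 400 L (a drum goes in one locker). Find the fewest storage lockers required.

Total = 350 + 250 + 200 + 200 + 190 + 170 + 130 + 110 + 90 + 60 = 1750 L.
Lower bound: ⌈1750/400⌉ = 5 storage lockers.
A packing using 5 storage lockers:
  locker 1: 350 = 350
  locker 2: 250 + 130 = 380
  locker 3: 200 + 200 = 400
  locker 4: 190 + 170 = 360
  locker 5: 110 + 90 + 60 = 260
This matches the lower bound, so 5 is optimal.

5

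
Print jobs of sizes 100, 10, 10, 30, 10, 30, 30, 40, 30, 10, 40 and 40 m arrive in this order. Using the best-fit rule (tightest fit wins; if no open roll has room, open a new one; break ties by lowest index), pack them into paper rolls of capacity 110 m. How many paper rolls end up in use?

4

  100 → roll 1 (new)  [load 100/110]
  10 → roll 1  [load 110/110]
  10 → roll 2 (new)  [load 10/110]
  30 → roll 2  [load 40/110]
  10 → roll 2  [load 50/110]
  30 → roll 2  [load 80/110]
  30 → roll 2  [load 110/110]
  40 → roll 3 (new)  [load 40/110]
  30 → roll 3  [load 70/110]
  10 → roll 3  [load 80/110]
  40 → roll 4 (new)  [load 40/110]
  40 → roll 4  [load 80/110]
4 paper rolls opened.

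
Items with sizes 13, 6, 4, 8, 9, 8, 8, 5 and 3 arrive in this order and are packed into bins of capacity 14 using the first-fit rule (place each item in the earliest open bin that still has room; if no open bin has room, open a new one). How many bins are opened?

  13 → bin 1 (new)  [load 13/14]
  6 → bin 2 (new)  [load 6/14]
  4 → bin 2  [load 10/14]
  8 → bin 3 (new)  [load 8/14]
  9 → bin 4 (new)  [load 9/14]
  8 → bin 5 (new)  [load 8/14]
  8 → bin 6 (new)  [load 8/14]
  5 → bin 3  [load 13/14]
  3 → bin 2  [load 13/14]
6 bins opened.

6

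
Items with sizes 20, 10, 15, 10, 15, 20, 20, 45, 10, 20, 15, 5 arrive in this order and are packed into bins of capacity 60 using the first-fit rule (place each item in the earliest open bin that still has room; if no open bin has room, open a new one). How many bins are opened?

4

  20 → bin 1 (new)  [load 20/60]
  10 → bin 1  [load 30/60]
  15 → bin 1  [load 45/60]
  10 → bin 1  [load 55/60]
  15 → bin 2 (new)  [load 15/60]
  20 → bin 2  [load 35/60]
  20 → bin 2  [load 55/60]
  45 → bin 3 (new)  [load 45/60]
  10 → bin 3  [load 55/60]
  20 → bin 4 (new)  [load 20/60]
  15 → bin 4  [load 35/60]
  5 → bin 1  [load 60/60]
4 bins opened.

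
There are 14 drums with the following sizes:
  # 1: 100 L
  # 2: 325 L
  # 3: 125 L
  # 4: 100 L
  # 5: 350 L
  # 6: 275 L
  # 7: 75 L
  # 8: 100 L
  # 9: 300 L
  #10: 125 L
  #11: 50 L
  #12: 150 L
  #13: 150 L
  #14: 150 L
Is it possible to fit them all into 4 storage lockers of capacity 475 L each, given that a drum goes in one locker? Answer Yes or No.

No

Total = 2375 L; ⌈2375/475⌉ = 5.
At least 5 storage lockers are required, but only 4 are allowed.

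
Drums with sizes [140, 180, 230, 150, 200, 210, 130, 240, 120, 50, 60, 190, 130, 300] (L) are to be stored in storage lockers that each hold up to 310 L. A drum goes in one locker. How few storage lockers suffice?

9

Total = 300 + 240 + 230 + 210 + 200 + 190 + 180 + 150 + 140 + 130 + 130 + 120 + 60 + 50 = 2330 L.
Lower bound: ⌈2330/310⌉ = 8 storage lockers.
A packing using 9 storage lockers:
  locker 1: 300 = 300
  locker 2: 240 + 60 = 300
  locker 3: 230 + 50 = 280
  locker 4: 210 = 210
  locker 5: 200 = 200
  locker 6: 190 + 120 = 310
  locker 7: 180 + 130 = 310
  locker 8: 150 + 140 = 290
  locker 9: 130 = 130
No arrangement into 8 storage lockers stays within capacity, so 9 is optimal.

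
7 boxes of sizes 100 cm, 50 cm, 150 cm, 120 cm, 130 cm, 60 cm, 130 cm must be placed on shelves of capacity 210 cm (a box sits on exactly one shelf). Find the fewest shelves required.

5

Total = 150 + 130 + 130 + 120 + 100 + 60 + 50 = 740 cm.
Lower bound: ⌈740/210⌉ = 4 shelves.
A packing using 5 shelves:
  shelf 1: 150 + 60 = 210
  shelf 2: 130 + 50 = 180
  shelf 3: 130 = 130
  shelf 4: 120 = 120
  shelf 5: 100 = 100
No arrangement into 4 shelves stays within capacity, so 5 is optimal.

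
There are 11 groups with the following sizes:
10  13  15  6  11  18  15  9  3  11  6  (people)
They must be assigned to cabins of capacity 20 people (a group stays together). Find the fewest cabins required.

7

Total = 18 + 15 + 15 + 13 + 11 + 11 + 10 + 9 + 6 + 6 + 3 = 117 people.
Lower bound: ⌈117/20⌉ = 6 cabins.
A packing using 7 cabins:
  cabin 1: 18 = 18
  cabin 2: 15 + 3 = 18
  cabin 3: 15 = 15
  cabin 4: 13 + 6 = 19
  cabin 5: 11 + 9 = 20
  cabin 6: 11 + 6 = 17
  cabin 7: 10 = 10
No arrangement into 6 cabins stays within capacity, so 7 is optimal.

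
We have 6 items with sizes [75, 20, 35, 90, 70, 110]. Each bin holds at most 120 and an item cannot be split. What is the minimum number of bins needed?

Total = 110 + 90 + 75 + 70 + 35 + 20 = 400.
Lower bound: ⌈400/120⌉ = 4 bins.
A packing using 4 bins:
  bin 1: 110 = 110
  bin 2: 90 + 20 = 110
  bin 3: 75 + 35 = 110
  bin 4: 70 = 70
This matches the lower bound, so 4 is optimal.

4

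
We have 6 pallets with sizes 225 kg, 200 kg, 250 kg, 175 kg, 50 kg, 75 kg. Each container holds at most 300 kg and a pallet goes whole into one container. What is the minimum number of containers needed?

Total = 250 + 225 + 200 + 175 + 75 + 50 = 975 kg.
Lower bound: ⌈975/300⌉ = 4 containers.
A packing using 4 containers:
  container 1: 250 + 50 = 300
  container 2: 225 + 75 = 300
  container 3: 200 = 200
  container 4: 175 = 175
This matches the lower bound, so 4 is optimal.

4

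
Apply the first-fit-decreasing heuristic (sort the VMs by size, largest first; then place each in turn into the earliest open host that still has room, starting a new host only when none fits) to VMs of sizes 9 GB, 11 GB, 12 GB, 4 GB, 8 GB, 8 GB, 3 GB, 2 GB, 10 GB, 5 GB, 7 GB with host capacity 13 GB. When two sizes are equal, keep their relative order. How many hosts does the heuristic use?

7

Sorted descending: 12, 11, 10, 9, 8, 8, 7, 5, 4, 3, 2.
  12 → host 1 (new)  [load 12/13]
  11 → host 2 (new)  [load 11/13]
  10 → host 3 (new)  [load 10/13]
  9 → host 4 (new)  [load 9/13]
  8 → host 5 (new)  [load 8/13]
  8 → host 6 (new)  [load 8/13]
  7 → host 7 (new)  [load 7/13]
  5 → host 5  [load 13/13]
  4 → host 4  [load 13/13]
  3 → host 3  [load 13/13]
  2 → host 2  [load 13/13]
7 hosts opened.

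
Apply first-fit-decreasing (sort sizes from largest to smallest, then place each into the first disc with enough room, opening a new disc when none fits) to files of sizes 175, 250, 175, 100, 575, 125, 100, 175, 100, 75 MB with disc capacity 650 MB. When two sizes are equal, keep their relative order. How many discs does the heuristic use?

3

Sorted descending: 575, 250, 175, 175, 175, 125, 100, 100, 100, 75.
  575 → disc 1 (new)  [load 575/650]
  250 → disc 2 (new)  [load 250/650]
  175 → disc 2  [load 425/650]
  175 → disc 2  [load 600/650]
  175 → disc 3 (new)  [load 175/650]
  125 → disc 3  [load 300/650]
  100 → disc 3  [load 400/650]
  100 → disc 3  [load 500/650]
  100 → disc 3  [load 600/650]
  75 → disc 1  [load 650/650]
3 discs opened.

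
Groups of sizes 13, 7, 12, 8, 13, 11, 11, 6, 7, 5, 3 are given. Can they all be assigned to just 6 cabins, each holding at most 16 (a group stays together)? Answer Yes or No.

Total = 96; ⌈96/16⌉ = 6.
The bound of 6 does not rule out 6, but exhaustive search shows no assignment into 6 cabins of capacity 16 exists — the minimum is 7.

No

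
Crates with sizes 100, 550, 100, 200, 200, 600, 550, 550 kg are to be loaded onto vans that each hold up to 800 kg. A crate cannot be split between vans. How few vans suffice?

4

Total = 600 + 550 + 550 + 550 + 200 + 200 + 100 + 100 = 2850 kg.
Lower bound: ⌈2850/800⌉ = 4 vans.
A packing using 4 vans:
  van 1: 600 + 200 = 800
  van 2: 550 + 200 = 750
  van 3: 550 + 100 + 100 = 750
  van 4: 550 = 550
This matches the lower bound, so 4 is optimal.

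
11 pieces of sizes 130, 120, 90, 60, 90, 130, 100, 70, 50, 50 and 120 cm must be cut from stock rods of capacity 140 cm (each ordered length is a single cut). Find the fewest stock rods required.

8

Total = 130 + 130 + 120 + 120 + 100 + 90 + 90 + 70 + 60 + 50 + 50 = 1010 cm.
Lower bound: ⌈1010/140⌉ = 8 stock rods.
A packing using 8 stock rods:
  stock rod 1: 130 = 130
  stock rod 2: 130 = 130
  stock rod 3: 120 = 120
  stock rod 4: 120 = 120
  stock rod 5: 100 = 100
  stock rod 6: 90 + 50 = 140
  stock rod 7: 90 + 50 = 140
  stock rod 8: 70 + 60 = 130
This matches the lower bound, so 8 is optimal.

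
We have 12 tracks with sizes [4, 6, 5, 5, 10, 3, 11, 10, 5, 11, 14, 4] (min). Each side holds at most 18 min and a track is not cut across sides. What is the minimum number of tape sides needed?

Total = 14 + 11 + 11 + 10 + 10 + 6 + 5 + 5 + 5 + 4 + 4 + 3 = 88 min.
Lower bound: ⌈88/18⌉ = 5 tape sides.
A packing using 6 tape sides:
  side 1: 14 + 4 = 18
  side 2: 11 + 6 = 17
  side 3: 11 + 5 = 16
  side 4: 10 + 5 + 3 = 18
  side 5: 10 + 5 = 15
  side 6: 4 = 4
No arrangement into 5 tape sides stays within capacity, so 6 is optimal.

6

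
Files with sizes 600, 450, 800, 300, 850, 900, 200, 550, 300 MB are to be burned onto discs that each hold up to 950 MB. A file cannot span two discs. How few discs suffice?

Total = 900 + 850 + 800 + 600 + 550 + 450 + 300 + 300 + 200 = 4950 MB.
Lower bound: ⌈4950/950⌉ = 6 discs.
A packing using 6 discs:
  disc 1: 900 = 900
  disc 2: 850 = 850
  disc 3: 800 = 800
  disc 4: 600 + 300 = 900
  disc 5: 550 + 300 = 850
  disc 6: 450 + 200 = 650
This matches the lower bound, so 6 is optimal.

6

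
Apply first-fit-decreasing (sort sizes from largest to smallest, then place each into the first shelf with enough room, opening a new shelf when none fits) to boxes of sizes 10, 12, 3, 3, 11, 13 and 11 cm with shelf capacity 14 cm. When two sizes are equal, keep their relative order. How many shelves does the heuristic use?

5

Sorted descending: 13, 12, 11, 11, 10, 3, 3.
  13 → shelf 1 (new)  [load 13/14]
  12 → shelf 2 (new)  [load 12/14]
  11 → shelf 3 (new)  [load 11/14]
  11 → shelf 4 (new)  [load 11/14]
  10 → shelf 5 (new)  [load 10/14]
  3 → shelf 3  [load 14/14]
  3 → shelf 4  [load 14/14]
5 shelves opened.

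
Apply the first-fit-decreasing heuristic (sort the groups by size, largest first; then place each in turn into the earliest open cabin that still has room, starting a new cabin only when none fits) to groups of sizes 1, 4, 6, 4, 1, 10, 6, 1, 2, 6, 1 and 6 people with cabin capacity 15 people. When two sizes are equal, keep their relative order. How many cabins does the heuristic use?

Sorted descending: 10, 6, 6, 6, 6, 4, 4, 2, 1, 1, 1, 1.
  10 → cabin 1 (new)  [load 10/15]
  6 → cabin 2 (new)  [load 6/15]
  6 → cabin 2  [load 12/15]
  6 → cabin 3 (new)  [load 6/15]
  6 → cabin 3  [load 12/15]
  4 → cabin 1  [load 14/15]
  4 → cabin 4 (new)  [load 4/15]
  2 → cabin 2  [load 14/15]
  1 → cabin 1  [load 15/15]
  1 → cabin 2  [load 15/15]
  1 → cabin 3  [load 13/15]
  1 → cabin 3  [load 14/15]
4 cabins opened.

4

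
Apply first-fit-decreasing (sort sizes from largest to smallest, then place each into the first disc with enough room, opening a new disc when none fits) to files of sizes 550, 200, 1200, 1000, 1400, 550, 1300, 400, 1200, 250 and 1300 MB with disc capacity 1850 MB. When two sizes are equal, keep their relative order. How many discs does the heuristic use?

6

Sorted descending: 1400, 1300, 1300, 1200, 1200, 1000, 550, 550, 400, 250, 200.
  1400 → disc 1 (new)  [load 1400/1850]
  1300 → disc 2 (new)  [load 1300/1850]
  1300 → disc 3 (new)  [load 1300/1850]
  1200 → disc 4 (new)  [load 1200/1850]
  1200 → disc 5 (new)  [load 1200/1850]
  1000 → disc 6 (new)  [load 1000/1850]
  550 → disc 2  [load 1850/1850]
  550 → disc 3  [load 1850/1850]
  400 → disc 1  [load 1800/1850]
  250 → disc 4  [load 1450/1850]
  200 → disc 4  [load 1650/1850]
6 discs opened.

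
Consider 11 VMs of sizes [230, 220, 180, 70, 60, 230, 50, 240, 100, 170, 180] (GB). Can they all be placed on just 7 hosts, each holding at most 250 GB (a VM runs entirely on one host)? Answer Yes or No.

Total = 1730 GB; ⌈1730/250⌉ = 7.
The bound of 7 does not rule out 7, but exhaustive search shows no assignment into 7 hosts of capacity 250 GB exists — the minimum is 8.

No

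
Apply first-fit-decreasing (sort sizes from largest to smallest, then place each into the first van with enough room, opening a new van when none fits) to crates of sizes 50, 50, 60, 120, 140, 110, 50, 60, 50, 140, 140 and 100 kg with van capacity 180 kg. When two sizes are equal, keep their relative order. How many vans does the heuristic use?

7

Sorted descending: 140, 140, 140, 120, 110, 100, 60, 60, 50, 50, 50, 50.
  140 → van 1 (new)  [load 140/180]
  140 → van 2 (new)  [load 140/180]
  140 → van 3 (new)  [load 140/180]
  120 → van 4 (new)  [load 120/180]
  110 → van 5 (new)  [load 110/180]
  100 → van 6 (new)  [load 100/180]
  60 → van 4  [load 180/180]
  60 → van 5  [load 170/180]
  50 → van 6  [load 150/180]
  50 → van 7 (new)  [load 50/180]
  50 → van 7  [load 100/180]
  50 → van 7  [load 150/180]
7 vans opened.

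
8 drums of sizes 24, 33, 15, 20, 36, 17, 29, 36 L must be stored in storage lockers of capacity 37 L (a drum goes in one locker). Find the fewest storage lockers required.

Total = 36 + 36 + 33 + 29 + 24 + 20 + 17 + 15 = 210 L.
Lower bound: ⌈210/37⌉ = 6 storage lockers.
A packing using 7 storage lockers:
  locker 1: 36 = 36
  locker 2: 36 = 36
  locker 3: 33 = 33
  locker 4: 29 = 29
  locker 5: 24 = 24
  locker 6: 20 + 17 = 37
  locker 7: 15 = 15
No arrangement into 6 storage lockers stays within capacity, so 7 is optimal.

7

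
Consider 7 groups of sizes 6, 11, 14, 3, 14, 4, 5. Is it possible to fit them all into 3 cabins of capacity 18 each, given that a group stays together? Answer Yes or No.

No

Total = 57; ⌈57/18⌉ = 4.
At least 4 cabins are required, but only 3 are allowed.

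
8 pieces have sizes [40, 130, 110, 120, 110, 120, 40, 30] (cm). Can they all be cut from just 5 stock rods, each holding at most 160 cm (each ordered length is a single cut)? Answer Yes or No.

Yes

A valid assignment using 5 stock rods:
  stock rod 1: 130 + 30 = 160
  stock rod 2: 120 + 40 = 160
  stock rod 3: 120 + 40 = 160
  stock rod 4: 110 = 110
  stock rod 5: 110 = 110
Every load is within 160 cm, so 5 stock rods suffice.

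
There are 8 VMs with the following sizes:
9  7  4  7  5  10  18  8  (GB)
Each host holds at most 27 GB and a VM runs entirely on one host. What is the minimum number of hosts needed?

3

Total = 18 + 10 + 9 + 8 + 7 + 7 + 5 + 4 = 68 GB.
Lower bound: ⌈68/27⌉ = 3 hosts.
A packing using 3 hosts:
  host 1: 18 + 9 = 27
  host 2: 10 + 8 + 7 = 25
  host 3: 7 + 5 + 4 = 16
This matches the lower bound, so 3 is optimal.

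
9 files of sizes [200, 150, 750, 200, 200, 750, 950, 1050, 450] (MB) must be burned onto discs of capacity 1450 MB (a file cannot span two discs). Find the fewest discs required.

Total = 1050 + 950 + 750 + 750 + 450 + 200 + 200 + 200 + 150 = 4700 MB.
Lower bound: ⌈4700/1450⌉ = 4 discs.
A packing using 4 discs:
  disc 1: 1050 + 200 + 200 = 1450
  disc 2: 950 + 450 = 1400
  disc 3: 750 + 200 + 150 = 1100
  disc 4: 750 = 750
This matches the lower bound, so 4 is optimal.

4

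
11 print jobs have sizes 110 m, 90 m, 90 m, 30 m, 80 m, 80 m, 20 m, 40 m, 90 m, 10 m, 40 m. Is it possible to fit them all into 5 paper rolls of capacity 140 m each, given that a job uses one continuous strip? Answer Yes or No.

No

Total = 680 m; ⌈680/140⌉ = 5.
6 print jobs each exceed half the capacity and cannot share a roll, forcing at least 6 paper rolls.
At least 6 paper rolls are required, but only 5 are allowed.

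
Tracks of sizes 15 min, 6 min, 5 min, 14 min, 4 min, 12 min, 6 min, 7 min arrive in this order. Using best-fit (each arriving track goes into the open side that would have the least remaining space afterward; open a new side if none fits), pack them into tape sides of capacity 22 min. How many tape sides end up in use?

4

  15 → side 1 (new)  [load 15/22]
  6 → side 1  [load 21/22]
  5 → side 2 (new)  [load 5/22]
  14 → side 2  [load 19/22]
  4 → side 3 (new)  [load 4/22]
  12 → side 3  [load 16/22]
  6 → side 3  [load 22/22]
  7 → side 4 (new)  [load 7/22]
4 tape sides opened.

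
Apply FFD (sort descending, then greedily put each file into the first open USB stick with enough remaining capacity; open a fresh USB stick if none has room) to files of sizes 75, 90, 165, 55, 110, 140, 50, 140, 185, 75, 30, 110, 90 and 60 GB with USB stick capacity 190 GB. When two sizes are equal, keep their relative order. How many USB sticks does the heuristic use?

Sorted descending: 185, 165, 140, 140, 110, 110, 90, 90, 75, 75, 60, 55, 50, 30.
  185 → USB stick 1 (new)  [load 185/190]
  165 → USB stick 2 (new)  [load 165/190]
  140 → USB stick 3 (new)  [load 140/190]
  140 → USB stick 4 (new)  [load 140/190]
  110 → USB stick 5 (new)  [load 110/190]
  110 → USB stick 6 (new)  [load 110/190]
  90 → USB stick 7 (new)  [load 90/190]
  90 → USB stick 7  [load 180/190]
  75 → USB stick 5  [load 185/190]
  75 → USB stick 6  [load 185/190]
  60 → USB stick 8 (new)  [load 60/190]
  55 → USB stick 8  [load 115/190]
  50 → USB stick 3  [load 190/190]
  30 → USB stick 4  [load 170/190]
8 USB sticks opened.

8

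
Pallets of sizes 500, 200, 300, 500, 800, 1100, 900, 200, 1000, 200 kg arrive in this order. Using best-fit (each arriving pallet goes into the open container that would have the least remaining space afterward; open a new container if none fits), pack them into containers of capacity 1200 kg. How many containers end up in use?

  500 → container 1 (new)  [load 500/1200]
  200 → container 1  [load 700/1200]
  300 → container 1  [load 1000/1200]
  500 → container 2 (new)  [load 500/1200]
  800 → container 3 (new)  [load 800/1200]
  1100 → container 4 (new)  [load 1100/1200]
  900 → container 5 (new)  [load 900/1200]
  200 → container 1  [load 1200/1200]
  1000 → container 6 (new)  [load 1000/1200]
  200 → container 6  [load 1200/1200]
6 containers opened.

6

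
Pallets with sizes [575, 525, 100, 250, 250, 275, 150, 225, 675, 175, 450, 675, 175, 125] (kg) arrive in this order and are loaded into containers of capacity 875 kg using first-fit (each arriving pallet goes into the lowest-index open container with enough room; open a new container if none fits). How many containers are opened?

6

  575 → container 1 (new)  [load 575/875]
  525 → container 2 (new)  [load 525/875]
  100 → container 1  [load 675/875]
  250 → container 2  [load 775/875]
  250 → container 3 (new)  [load 250/875]
  275 → container 3  [load 525/875]
  150 → container 1  [load 825/875]
  225 → container 3  [load 750/875]
  675 → container 4 (new)  [load 675/875]
  175 → container 4  [load 850/875]
  450 → container 5 (new)  [load 450/875]
  675 → container 6 (new)  [load 675/875]
  175 → container 5  [load 625/875]
  125 → container 3  [load 875/875]
6 containers opened.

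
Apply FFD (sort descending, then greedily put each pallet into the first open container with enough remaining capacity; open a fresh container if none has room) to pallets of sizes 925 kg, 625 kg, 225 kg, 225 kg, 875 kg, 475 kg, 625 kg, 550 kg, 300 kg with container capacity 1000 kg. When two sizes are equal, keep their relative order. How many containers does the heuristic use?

6

Sorted descending: 925, 875, 625, 625, 550, 475, 300, 225, 225.
  925 → container 1 (new)  [load 925/1000]
  875 → container 2 (new)  [load 875/1000]
  625 → container 3 (new)  [load 625/1000]
  625 → container 4 (new)  [load 625/1000]
  550 → container 5 (new)  [load 550/1000]
  475 → container 6 (new)  [load 475/1000]
  300 → container 3  [load 925/1000]
  225 → container 4  [load 850/1000]
  225 → container 5  [load 775/1000]
6 containers opened.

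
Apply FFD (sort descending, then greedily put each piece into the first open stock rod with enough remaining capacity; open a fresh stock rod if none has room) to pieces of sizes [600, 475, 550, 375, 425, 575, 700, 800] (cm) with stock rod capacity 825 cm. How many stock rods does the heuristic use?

7

Sorted descending: 800, 700, 600, 575, 550, 475, 425, 375.
  800 → stock rod 1 (new)  [load 800/825]
  700 → stock rod 2 (new)  [load 700/825]
  600 → stock rod 3 (new)  [load 600/825]
  575 → stock rod 4 (new)  [load 575/825]
  550 → stock rod 5 (new)  [load 550/825]
  475 → stock rod 6 (new)  [load 475/825]
  425 → stock rod 7 (new)  [load 425/825]
  375 → stock rod 7  [load 800/825]
7 stock rods opened.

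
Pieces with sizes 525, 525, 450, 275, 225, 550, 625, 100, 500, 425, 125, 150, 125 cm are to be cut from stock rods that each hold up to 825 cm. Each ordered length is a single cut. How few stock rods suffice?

7

Total = 625 + 550 + 525 + 525 + 500 + 450 + 425 + 275 + 225 + 150 + 125 + 125 + 100 = 4600 cm.
Lower bound: ⌈4600/825⌉ = 6 stock rods.
Also, 7 pieces each exceed 825/2 cm, and no two of those can share a stock rod, so at least 7 stock rods are needed.
A packing using 7 stock rods:
  stock rod 1: 625 + 150 = 775
  stock rod 2: 550 + 275 = 825
  stock rod 3: 525 + 225 = 750
  stock rod 4: 525 + 125 + 125 = 775
  stock rod 5: 500 + 100 = 600
  stock rod 6: 450 = 450
  stock rod 7: 425 = 425
This matches the lower bound, so 7 is optimal.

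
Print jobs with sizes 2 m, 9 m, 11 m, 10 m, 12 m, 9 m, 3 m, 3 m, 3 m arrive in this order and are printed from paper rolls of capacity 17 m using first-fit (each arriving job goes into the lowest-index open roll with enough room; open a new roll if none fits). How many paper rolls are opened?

  2 → roll 1 (new)  [load 2/17]
  9 → roll 1  [load 11/17]
  11 → roll 2 (new)  [load 11/17]
  10 → roll 3 (new)  [load 10/17]
  12 → roll 4 (new)  [load 12/17]
  9 → roll 5 (new)  [load 9/17]
  3 → roll 1  [load 14/17]
  3 → roll 1  [load 17/17]
  3 → roll 2  [load 14/17]
5 paper rolls opened.

5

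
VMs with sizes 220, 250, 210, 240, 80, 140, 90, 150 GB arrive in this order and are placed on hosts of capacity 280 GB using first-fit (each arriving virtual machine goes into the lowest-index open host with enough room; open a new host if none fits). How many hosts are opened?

6

  220 → host 1 (new)  [load 220/280]
  250 → host 2 (new)  [load 250/280]
  210 → host 3 (new)  [load 210/280]
  240 → host 4 (new)  [load 240/280]
  80 → host 5 (new)  [load 80/280]
  140 → host 5  [load 220/280]
  90 → host 6 (new)  [load 90/280]
  150 → host 6  [load 240/280]
6 hosts opened.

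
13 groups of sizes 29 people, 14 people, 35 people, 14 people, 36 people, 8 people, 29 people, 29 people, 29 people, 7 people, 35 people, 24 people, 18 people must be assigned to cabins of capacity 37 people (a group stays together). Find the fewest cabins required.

Total = 36 + 35 + 35 + 29 + 29 + 29 + 29 + 24 + 18 + 14 + 14 + 8 + 7 = 307 people.
Lower bound: ⌈307/37⌉ = 9 cabins.
A packing using 10 cabins:
  cabin 1: 36 = 36
  cabin 2: 35 = 35
  cabin 3: 35 = 35
  cabin 4: 29 + 8 = 37
  cabin 5: 29 + 7 = 36
  cabin 6: 29 = 29
  cabin 7: 29 = 29
  cabin 8: 24 = 24
  cabin 9: 18 + 14 = 32
  cabin 10: 14 = 14
No arrangement into 9 cabins stays within capacity, so 10 is optimal.

10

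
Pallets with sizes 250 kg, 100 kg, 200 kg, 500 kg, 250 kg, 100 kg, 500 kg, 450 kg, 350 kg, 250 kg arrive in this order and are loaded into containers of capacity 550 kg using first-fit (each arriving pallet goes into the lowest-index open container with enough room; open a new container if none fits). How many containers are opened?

  250 → container 1 (new)  [load 250/550]
  100 → container 1  [load 350/550]
  200 → container 1  [load 550/550]
  500 → container 2 (new)  [load 500/550]
  250 → container 3 (new)  [load 250/550]
  100 → container 3  [load 350/550]
  500 → container 4 (new)  [load 500/550]
  450 → container 5 (new)  [load 450/550]
  350 → container 6 (new)  [load 350/550]
  250 → container 7 (new)  [load 250/550]
7 containers opened.

7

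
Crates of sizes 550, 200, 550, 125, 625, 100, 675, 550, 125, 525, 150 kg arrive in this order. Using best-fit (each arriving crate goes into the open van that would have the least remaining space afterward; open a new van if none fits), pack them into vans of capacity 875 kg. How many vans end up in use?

6

  550 → van 1 (new)  [load 550/875]
  200 → van 1  [load 750/875]
  550 → van 2 (new)  [load 550/875]
  125 → van 1  [load 875/875]
  625 → van 3 (new)  [load 625/875]
  100 → van 3  [load 725/875]
  675 → van 4 (new)  [load 675/875]
  550 → van 5 (new)  [load 550/875]
  125 → van 3  [load 850/875]
  525 → van 6 (new)  [load 525/875]
  150 → van 4  [load 825/875]
6 vans opened.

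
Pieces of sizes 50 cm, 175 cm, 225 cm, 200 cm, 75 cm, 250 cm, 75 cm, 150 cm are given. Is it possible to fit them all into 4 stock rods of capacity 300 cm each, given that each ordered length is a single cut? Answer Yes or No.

Total = 1200 cm; ⌈1200/300⌉ = 4.
The bound of 4 does not rule out 4, but exhaustive search shows no assignment into 4 stock rods of capacity 300 cm exists — the minimum is 5.

No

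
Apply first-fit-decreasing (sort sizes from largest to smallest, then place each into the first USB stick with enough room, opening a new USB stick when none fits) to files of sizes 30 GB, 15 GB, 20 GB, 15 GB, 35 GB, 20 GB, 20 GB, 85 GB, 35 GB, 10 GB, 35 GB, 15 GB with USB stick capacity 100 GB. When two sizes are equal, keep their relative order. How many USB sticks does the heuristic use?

4

Sorted descending: 85, 35, 35, 35, 30, 20, 20, 20, 15, 15, 15, 10.
  85 → USB stick 1 (new)  [load 85/100]
  35 → USB stick 2 (new)  [load 35/100]
  35 → USB stick 2  [load 70/100]
  35 → USB stick 3 (new)  [load 35/100]
  30 → USB stick 2  [load 100/100]
  20 → USB stick 3  [load 55/100]
  20 → USB stick 3  [load 75/100]
  20 → USB stick 3  [load 95/100]
  15 → USB stick 1  [load 100/100]
  15 → USB stick 4 (new)  [load 15/100]
  15 → USB stick 4  [load 30/100]
  10 → USB stick 4  [load 40/100]
4 USB sticks opened.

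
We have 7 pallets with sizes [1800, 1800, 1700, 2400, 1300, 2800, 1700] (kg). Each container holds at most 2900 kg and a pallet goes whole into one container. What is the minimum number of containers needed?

Total = 2800 + 2400 + 1800 + 1800 + 1700 + 1700 + 1300 = 13500 kg.
Lower bound: ⌈13500/2900⌉ = 5 containers.
Also, 6 pallets each exceed 1450 kg, and no two of those can share a container, so at least 6 containers are needed.
A packing using 7 containers:
  container 1: 2800 = 2800
  container 2: 2400 = 2400
  container 3: 1800 = 1800
  container 4: 1800 = 1800
  container 5: 1700 = 1700
  container 6: 1700 = 1700
  container 7: 1300 = 1300
No arrangement into 6 containers stays within capacity, so 7 is optimal.

7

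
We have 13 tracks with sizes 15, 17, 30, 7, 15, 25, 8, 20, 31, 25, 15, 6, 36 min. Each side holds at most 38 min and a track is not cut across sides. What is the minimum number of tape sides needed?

Total = 36 + 31 + 30 + 25 + 25 + 20 + 17 + 15 + 15 + 15 + 8 + 7 + 6 = 250 min.
Lower bound: ⌈250/38⌉ = 7 tape sides.
A packing using 8 tape sides:
  side 1: 36 = 36
  side 2: 31 + 7 = 38
  side 3: 30 + 8 = 38
  side 4: 25 + 6 = 31
  side 5: 25 = 25
  side 6: 20 + 17 = 37
  side 7: 15 + 15 = 30
  side 8: 15 = 15
No arrangement into 7 tape sides stays within capacity, so 8 is optimal.

8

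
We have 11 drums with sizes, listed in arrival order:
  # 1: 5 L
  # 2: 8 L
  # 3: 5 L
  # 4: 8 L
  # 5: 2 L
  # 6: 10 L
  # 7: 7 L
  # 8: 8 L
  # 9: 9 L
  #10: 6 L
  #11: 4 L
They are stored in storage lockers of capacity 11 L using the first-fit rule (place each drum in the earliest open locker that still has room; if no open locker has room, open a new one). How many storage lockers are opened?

8

  5 → locker 1 (new)  [load 5/11]
  8 → locker 2 (new)  [load 8/11]
  5 → locker 1  [load 10/11]
  8 → locker 3 (new)  [load 8/11]
  2 → locker 2  [load 10/11]
  10 → locker 4 (new)  [load 10/11]
  7 → locker 5 (new)  [load 7/11]
  8 → locker 6 (new)  [load 8/11]
  9 → locker 7 (new)  [load 9/11]
  6 → locker 8 (new)  [load 6/11]
  4 → locker 5  [load 11/11]
8 storage lockers opened.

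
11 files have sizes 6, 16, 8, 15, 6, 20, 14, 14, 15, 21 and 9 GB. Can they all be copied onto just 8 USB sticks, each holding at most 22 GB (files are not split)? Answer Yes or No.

A valid assignment using 8 USB sticks:
  USB stick 1: 21 = 21
  USB stick 2: 20 = 20
  USB stick 3: 16 + 6 = 22
  USB stick 4: 15 + 6 = 21
  USB stick 5: 15 = 15
  USB stick 6: 14 + 8 = 22
  USB stick 7: 14 = 14
  USB stick 8: 9 = 9
Every load is within 22 GB, so 8 USB sticks suffice.

Yes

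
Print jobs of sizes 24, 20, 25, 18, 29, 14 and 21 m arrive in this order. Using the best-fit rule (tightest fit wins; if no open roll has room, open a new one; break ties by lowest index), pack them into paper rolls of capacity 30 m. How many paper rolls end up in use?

  24 → roll 1 (new)  [load 24/30]
  20 → roll 2 (new)  [load 20/30]
  25 → roll 3 (new)  [load 25/30]
  18 → roll 4 (new)  [load 18/30]
  29 → roll 5 (new)  [load 29/30]
  14 → roll 6 (new)  [load 14/30]
  21 → roll 7 (new)  [load 21/30]
7 paper rolls opened.

7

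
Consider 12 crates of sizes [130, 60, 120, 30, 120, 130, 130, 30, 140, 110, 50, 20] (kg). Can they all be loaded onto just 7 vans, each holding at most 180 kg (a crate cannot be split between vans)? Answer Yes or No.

A valid assignment using 7 vans:
  van 1: 140 + 30 = 170
  van 2: 130 + 50 = 180
  van 3: 130 + 30 + 20 = 180
  van 4: 130 = 130
  van 5: 120 + 60 = 180
  van 6: 120 = 120
  van 7: 110 = 110
Every load is within 180 kg, so 7 vans suffice.

Yes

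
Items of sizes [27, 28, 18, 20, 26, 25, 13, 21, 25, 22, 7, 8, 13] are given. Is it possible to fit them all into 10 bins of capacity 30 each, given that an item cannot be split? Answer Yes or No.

A valid assignment using 10 bins:
  bin 1: 28 = 28
  bin 2: 27 = 27
  bin 3: 26 = 26
  bin 4: 25 = 25
  bin 5: 25 = 25
  bin 6: 22 + 8 = 30
  bin 7: 21 + 7 = 28
  bin 8: 20 = 20
  bin 9: 18 = 18
  bin 10: 13 + 13 = 26
Every load is within 30, so 10 bins suffice.

Yes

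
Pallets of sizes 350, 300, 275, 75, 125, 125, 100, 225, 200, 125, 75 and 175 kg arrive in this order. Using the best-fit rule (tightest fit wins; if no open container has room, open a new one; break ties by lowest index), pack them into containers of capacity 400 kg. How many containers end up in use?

6

  350 → container 1 (new)  [load 350/400]
  300 → container 2 (new)  [load 300/400]
  275 → container 3 (new)  [load 275/400]
  75 → container 2  [load 375/400]
  125 → container 3  [load 400/400]
  125 → container 4 (new)  [load 125/400]
  100 → container 4  [load 225/400]
  225 → container 5 (new)  [load 225/400]
  200 → container 6 (new)  [load 200/400]
  125 → container 4  [load 350/400]
  75 → container 5  [load 300/400]
  175 → container 6  [load 375/400]
6 containers opened.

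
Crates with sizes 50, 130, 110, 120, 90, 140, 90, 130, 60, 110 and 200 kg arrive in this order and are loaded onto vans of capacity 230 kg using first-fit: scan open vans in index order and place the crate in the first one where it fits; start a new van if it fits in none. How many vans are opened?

6

  50 → van 1 (new)  [load 50/230]
  130 → van 1  [load 180/230]
  110 → van 2 (new)  [load 110/230]
  120 → van 2  [load 230/230]
  90 → van 3 (new)  [load 90/230]
  140 → van 3  [load 230/230]
  90 → van 4 (new)  [load 90/230]
  130 → van 4  [load 220/230]
  60 → van 5 (new)  [load 60/230]
  110 → van 5  [load 170/230]
  200 → van 6 (new)  [load 200/230]
6 vans opened.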